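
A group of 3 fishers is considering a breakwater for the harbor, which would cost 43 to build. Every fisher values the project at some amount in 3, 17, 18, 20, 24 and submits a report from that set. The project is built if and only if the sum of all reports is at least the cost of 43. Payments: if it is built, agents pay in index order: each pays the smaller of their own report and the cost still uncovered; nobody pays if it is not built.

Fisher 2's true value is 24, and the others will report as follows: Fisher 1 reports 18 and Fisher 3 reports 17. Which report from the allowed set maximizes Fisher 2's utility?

Report 3: project not built, utility 0.
Report 17: project built, pays 17, utility 24 - 17 = 7.
Report 18: project built, pays 18, utility 24 - 18 = 6.
Report 20: project built, pays 20, utility 24 - 20 = 4.
Report 24: project built, pays 24, utility 24 - 24 = 0.
The best choice is 17 with utility 7.

17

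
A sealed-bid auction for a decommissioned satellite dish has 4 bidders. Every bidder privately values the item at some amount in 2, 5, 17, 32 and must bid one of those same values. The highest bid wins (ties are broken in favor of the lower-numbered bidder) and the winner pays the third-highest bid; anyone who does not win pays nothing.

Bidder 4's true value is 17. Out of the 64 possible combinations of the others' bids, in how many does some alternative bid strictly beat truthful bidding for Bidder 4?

12

Others bid (2, 2, 17): truth gives 0; bid 32 gives 15 > 0. Violating.
Others bid (2, 5, 17): truth gives 0; bid 32 gives 12 > 0. Violating.
Others bid (2, 17, 2): truth gives 0; bid 32 gives 15 > 0. Violating.
Others bid (2, 17, 5): truth gives 0; bid 32 gives 12 > 0. Violating.
Others bid (2, 2, 2): truth gives 15; no alternative beats it.
Others bid (2, 2, 5): truth gives 15; no alternative beats it.
(Checking all 64 profiles: 12 have a profitable deviation, 52 do not.)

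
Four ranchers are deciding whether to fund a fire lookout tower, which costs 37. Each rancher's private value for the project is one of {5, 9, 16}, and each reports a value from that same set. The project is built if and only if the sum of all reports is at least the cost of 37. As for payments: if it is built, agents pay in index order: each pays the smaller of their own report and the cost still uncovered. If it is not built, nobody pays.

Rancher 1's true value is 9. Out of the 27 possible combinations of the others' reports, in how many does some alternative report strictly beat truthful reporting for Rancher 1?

Others report (5, 16, 16): truth gives 0; report 5 gives 4 > 0. Violating.
Others report (9, 9, 16): truth gives 0; report 5 gives 4 > 0. Violating.
Others report (9, 16, 9): truth gives 0; report 5 gives 4 > 0. Violating.
Others report (9, 16, 16): truth gives 0; report 5 gives 4 > 0. Violating.
Others report (5, 5, 5): truth gives 0; no alternative beats it.
Others report (5, 5, 9): truth gives 0; no alternative beats it.
(Checking all 27 profiles: 10 have a profitable deviation, 17 do not.)

10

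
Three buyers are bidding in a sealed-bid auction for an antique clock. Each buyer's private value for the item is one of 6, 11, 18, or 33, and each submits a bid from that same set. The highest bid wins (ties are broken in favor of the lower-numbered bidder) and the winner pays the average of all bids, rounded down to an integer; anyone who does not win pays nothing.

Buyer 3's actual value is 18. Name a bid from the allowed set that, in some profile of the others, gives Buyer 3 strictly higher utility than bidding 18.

11

Suppose Buyer 1 bids 6 and Buyer 2 bids 6.
Bid 18: wins, pays 10, utility 18 - 10 = 8.
Bid 11: wins, pays 7, utility 18 - 7 = 11.
So bidding 11 beats truth here (11 > 8).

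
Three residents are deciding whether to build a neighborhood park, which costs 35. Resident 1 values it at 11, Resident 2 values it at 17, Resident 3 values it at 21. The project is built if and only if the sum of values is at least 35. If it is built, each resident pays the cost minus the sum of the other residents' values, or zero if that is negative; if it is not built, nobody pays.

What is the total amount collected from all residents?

10

Total value 49 ≥ cost 35, so it is built.
Resident 1: others sum to 38; max(0, 35 - 38) = 0.
Resident 2: others sum to 32; max(0, 35 - 32) = 3.
Resident 3: others sum to 28; max(0, 35 - 28) = 7.
Total collected = 0 + 3 + 7 = 10.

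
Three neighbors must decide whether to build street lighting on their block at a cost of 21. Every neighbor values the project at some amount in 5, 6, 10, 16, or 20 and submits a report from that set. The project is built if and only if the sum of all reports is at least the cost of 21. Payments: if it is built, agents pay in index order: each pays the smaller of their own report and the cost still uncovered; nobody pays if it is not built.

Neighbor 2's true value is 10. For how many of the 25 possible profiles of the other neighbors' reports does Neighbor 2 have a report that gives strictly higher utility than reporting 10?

Others report (5, 10): truth gives 0; report 6 gives 4 > 0. Violating.
Others report (5, 16): truth gives 0; report 5 gives 5 > 0. Violating.
Others report (5, 20): truth gives 0; report 5 gives 5 > 0. Violating.
Others report (6, 10): truth gives 0; report 5 gives 5 > 0. Violating.
Others report (5, 5): truth gives 0; no alternative beats it.
Others report (5, 6): truth gives 0; no alternative beats it.
(Checking all 25 profiles: 11 have a profitable deviation, 14 do not.)

11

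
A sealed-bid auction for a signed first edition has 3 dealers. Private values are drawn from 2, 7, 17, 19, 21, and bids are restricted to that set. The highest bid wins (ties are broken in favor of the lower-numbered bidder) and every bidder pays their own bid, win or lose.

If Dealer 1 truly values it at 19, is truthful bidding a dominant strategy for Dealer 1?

Consider the case where Dealer 2 bids 2 and Dealer 3 bids 2.
Truthful bid 19: wins, pays 19, utility 19 - 19 = 0.
Bid 2 instead: wins, pays 2, utility 19 - 2 = 17.
Since 17 > 0, bidding 2 is strictly better here, so truthful bidding is not dominant.

No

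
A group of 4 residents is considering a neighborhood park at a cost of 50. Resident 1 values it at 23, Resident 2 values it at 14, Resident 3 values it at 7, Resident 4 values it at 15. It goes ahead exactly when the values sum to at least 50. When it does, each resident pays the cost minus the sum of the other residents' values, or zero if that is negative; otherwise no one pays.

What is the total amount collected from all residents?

Total value 59 ≥ cost 50, so it is built.
Resident 1: others sum to 36; max(0, 50 - 36) = 14.
Resident 2: others sum to 45; max(0, 50 - 45) = 5.
Resident 3: others sum to 52; max(0, 50 - 52) = 0.
Resident 4: others sum to 44; max(0, 50 - 44) = 6.
Total collected = 14 + 5 + 0 + 6 = 25.

25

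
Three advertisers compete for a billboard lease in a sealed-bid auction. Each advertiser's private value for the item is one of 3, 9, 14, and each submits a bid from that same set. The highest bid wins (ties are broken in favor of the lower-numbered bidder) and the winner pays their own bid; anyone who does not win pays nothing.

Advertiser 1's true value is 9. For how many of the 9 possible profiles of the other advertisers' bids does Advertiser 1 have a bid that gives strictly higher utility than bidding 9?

1

Others bid (3, 3): truth gives 0; bid 3 gives 6 > 0. Violating.
Others bid (3, 9): truth gives 0; no alternative beats it.
Others bid (3, 14): truth gives 0; no alternative beats it.
(Checking all 9 profiles: 1 has a profitable deviation, 8 do not.)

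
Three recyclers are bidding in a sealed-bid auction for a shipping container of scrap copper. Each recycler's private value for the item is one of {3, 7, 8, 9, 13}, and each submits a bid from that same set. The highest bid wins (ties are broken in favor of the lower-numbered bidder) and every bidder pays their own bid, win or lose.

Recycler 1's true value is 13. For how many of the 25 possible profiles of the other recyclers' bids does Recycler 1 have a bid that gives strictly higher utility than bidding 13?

Others bid (3, 3): truth gives 0; bid 3 gives 10 > 0. Violating.
Others bid (3, 7): truth gives 0; bid 7 gives 6 > 0. Violating.
Others bid (3, 8): truth gives 0; bid 8 gives 5 > 0. Violating.
Others bid (3, 9): truth gives 0; bid 9 gives 4 > 0. Violating.
Others bid (3, 13): truth gives 0; no alternative beats it.
Others bid (7, 13): truth gives 0; no alternative beats it.
(Checking all 25 profiles: 16 have a profitable deviation, 9 do not.)

16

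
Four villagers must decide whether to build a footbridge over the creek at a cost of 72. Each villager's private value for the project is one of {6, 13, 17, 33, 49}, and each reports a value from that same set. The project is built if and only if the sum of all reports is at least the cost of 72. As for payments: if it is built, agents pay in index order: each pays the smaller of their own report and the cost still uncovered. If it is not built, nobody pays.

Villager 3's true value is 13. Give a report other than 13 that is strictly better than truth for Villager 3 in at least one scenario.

6

Suppose Villager 1 reports 6, Villager 2 reports 13 and Villager 4 reports 49.
Report 13: project built, pays 13, utility 13 - 13 = 0.
Report 6: project built, pays 6, utility 13 - 6 = 7.
So reporting 6 beats truth here (7 > 0).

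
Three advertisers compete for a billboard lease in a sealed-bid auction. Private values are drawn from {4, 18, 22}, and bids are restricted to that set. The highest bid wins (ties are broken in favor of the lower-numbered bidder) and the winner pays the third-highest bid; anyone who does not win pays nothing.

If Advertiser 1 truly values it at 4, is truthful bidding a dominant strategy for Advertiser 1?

Check each profile of the others' bids and compare truth against every alternative bid.
Others bid (18, 18): truth gives 0, best alternative gives -14.
Others bid (4, 4): truth gives 0, best alternative gives 0.
Others bid (4, 18): truth gives 0, best alternative gives 0.
Others bid (4, 22): truth gives 0, best alternative gives 0.
Others bid (18, 4): truth gives 0, best alternative gives 0.
Others bid (18, 22): truth gives 0, best alternative gives 0.
(Remaining 3 profiles checked similarly; truth is weakly best in each.)
In every case the truthful bid is at least as good as any alternative, so it is a dominant strategy.

Yes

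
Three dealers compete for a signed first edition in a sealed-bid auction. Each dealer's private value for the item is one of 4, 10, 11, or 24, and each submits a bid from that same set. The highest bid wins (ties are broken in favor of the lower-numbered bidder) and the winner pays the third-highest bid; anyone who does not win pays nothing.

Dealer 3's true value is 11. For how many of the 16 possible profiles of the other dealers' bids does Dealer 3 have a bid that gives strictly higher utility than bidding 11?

Others bid (4, 11): truth gives 0; bid 24 gives 7 > 0. Violating.
Others bid (10, 11): truth gives 0; bid 24 gives 1 > 0. Violating.
Others bid (11, 4): truth gives 0; bid 24 gives 7 > 0. Violating.
Others bid (11, 10): truth gives 0; bid 24 gives 1 > 0. Violating.
Others bid (4, 4): truth gives 7; no alternative beats it.
Others bid (4, 10): truth gives 7; no alternative beats it.
(Checking all 16 profiles: 4 have a profitable deviation, 12 do not.)

4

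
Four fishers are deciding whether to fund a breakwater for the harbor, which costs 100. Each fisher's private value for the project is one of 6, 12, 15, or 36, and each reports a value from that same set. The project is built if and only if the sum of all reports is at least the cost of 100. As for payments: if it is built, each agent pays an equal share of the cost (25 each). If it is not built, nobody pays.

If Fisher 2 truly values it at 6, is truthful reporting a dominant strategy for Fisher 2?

Yes

Check each profile of the others' reports and compare truth against every alternative report.
Others report (36, 36, 36): truth gives -19, best alternative gives -19.
Others report (6, 6, 6): truth gives 0, best alternative gives 0.
Others report (6, 6, 12): truth gives 0, best alternative gives 0.
Others report (6, 6, 15): truth gives 0, best alternative gives 0.
Others report (6, 6, 36): truth gives 0, best alternative gives 0.
Others report (6, 12, 6): truth gives 0, best alternative gives 0.
(Remaining 58 profiles checked similarly; truth is weakly best in each.)
In every case the truthful report is at least as good as any alternative, so it is a dominant strategy.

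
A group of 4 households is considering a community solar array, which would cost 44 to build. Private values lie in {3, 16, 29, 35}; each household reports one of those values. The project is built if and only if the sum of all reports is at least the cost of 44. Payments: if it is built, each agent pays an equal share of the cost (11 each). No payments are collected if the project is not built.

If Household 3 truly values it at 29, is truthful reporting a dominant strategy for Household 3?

Consider the case where Household 1 reports 3, Household 2 reports 3 and Household 4 reports 3.
Truthful report 29: project not built, utility 0.
Report 35 instead: project built, pays 11, utility 29 - 11 = 18.
Since 18 > 0, reporting 35 is strictly better here, so truthful reporting is not dominant.

No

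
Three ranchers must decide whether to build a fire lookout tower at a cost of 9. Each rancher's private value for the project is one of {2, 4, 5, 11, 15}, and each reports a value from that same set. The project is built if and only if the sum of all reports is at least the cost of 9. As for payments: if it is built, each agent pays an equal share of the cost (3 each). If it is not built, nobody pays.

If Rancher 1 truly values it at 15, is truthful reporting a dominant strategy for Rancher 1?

Check each profile of the others' reports and compare truth against every alternative report.
Others report (2, 2): truth gives 12, best alternative gives 12.
Others report (2, 4): truth gives 12, best alternative gives 12.
Others report (2, 5): truth gives 12, best alternative gives 12.
Others report (2, 11): truth gives 12, best alternative gives 12.
Others report (2, 15): truth gives 12, best alternative gives 12.
Others report (4, 2): truth gives 12, best alternative gives 12.
(Remaining 19 profiles checked similarly; truth is weakly best in each.)
In every case the truthful report is at least as good as any alternative, so it is a dominant strategy.

Yes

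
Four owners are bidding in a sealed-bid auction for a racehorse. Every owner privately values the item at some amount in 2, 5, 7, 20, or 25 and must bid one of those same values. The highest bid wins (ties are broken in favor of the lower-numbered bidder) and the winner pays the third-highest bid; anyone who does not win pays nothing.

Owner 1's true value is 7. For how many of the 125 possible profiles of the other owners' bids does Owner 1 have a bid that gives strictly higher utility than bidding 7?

24

Others bid (2, 2, 20): truth gives 0; bid 20 gives 5 > 0. Violating.
Others bid (2, 2, 25): truth gives 0; bid 25 gives 5 > 0. Violating.
Others bid (2, 5, 20): truth gives 0; bid 20 gives 2 > 0. Violating.
Others bid (2, 5, 25): truth gives 0; bid 25 gives 2 > 0. Violating.
Others bid (2, 2, 2): truth gives 5; no alternative beats it.
Others bid (2, 2, 5): truth gives 5; no alternative beats it.
(Checking all 125 profiles: 24 have a profitable deviation, 101 do not.)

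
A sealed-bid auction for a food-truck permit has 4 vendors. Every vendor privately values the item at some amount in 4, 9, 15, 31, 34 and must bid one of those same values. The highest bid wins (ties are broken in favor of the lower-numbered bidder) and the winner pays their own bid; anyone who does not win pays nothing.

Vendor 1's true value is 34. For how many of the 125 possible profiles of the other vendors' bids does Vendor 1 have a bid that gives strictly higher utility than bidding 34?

Others bid (4, 4, 4): truth gives 0; bid 4 gives 30 > 0. Violating.
Others bid (4, 4, 9): truth gives 0; bid 9 gives 25 > 0. Violating.
Others bid (4, 4, 15): truth gives 0; bid 15 gives 19 > 0. Violating.
Others bid (4, 4, 31): truth gives 0; bid 31 gives 3 > 0. Violating.
Others bid (4, 4, 34): truth gives 0; no alternative beats it.
Others bid (4, 9, 34): truth gives 0; no alternative beats it.
(Checking all 125 profiles: 64 have a profitable deviation, 61 do not.)

64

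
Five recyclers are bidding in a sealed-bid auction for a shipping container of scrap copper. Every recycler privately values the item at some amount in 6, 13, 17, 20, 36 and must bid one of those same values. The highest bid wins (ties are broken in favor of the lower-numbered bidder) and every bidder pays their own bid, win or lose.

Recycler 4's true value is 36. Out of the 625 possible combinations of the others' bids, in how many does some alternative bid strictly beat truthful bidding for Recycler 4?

Others bid (6, 6, 6, 6): truth gives 0; bid 13 gives 23 > 0. Violating.
Others bid (6, 6, 6, 13): truth gives 0; bid 13 gives 23 > 0. Violating.
Others bid (6, 6, 6, 17): truth gives 0; bid 17 gives 19 > 0. Violating.
Others bid (6, 6, 6, 20): truth gives 0; bid 20 gives 16 > 0. Violating.
Others bid (6, 6, 6, 36): truth gives 0; no alternative beats it.
Others bid (6, 6, 13, 36): truth gives 0; no alternative beats it.
(Checking all 625 profiles: 413 have a profitable deviation, 212 do not.)

413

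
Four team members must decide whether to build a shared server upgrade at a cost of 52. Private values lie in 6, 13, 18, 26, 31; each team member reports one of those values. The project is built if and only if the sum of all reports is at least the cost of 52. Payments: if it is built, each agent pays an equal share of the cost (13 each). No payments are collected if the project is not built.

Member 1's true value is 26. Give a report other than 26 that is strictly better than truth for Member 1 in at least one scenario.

31

Suppose Member 2 reports 6, Member 3 reports 6 and Member 4 reports 13.
Report 26: project not built, utility 0.
Report 31: project built, pays 13, utility 26 - 13 = 13.
So reporting 31 beats truth here (13 > 0).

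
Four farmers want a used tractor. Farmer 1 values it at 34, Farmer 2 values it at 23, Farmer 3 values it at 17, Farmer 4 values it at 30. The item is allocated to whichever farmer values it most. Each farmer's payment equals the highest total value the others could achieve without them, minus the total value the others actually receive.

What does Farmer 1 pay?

30

Farmer 1 has the highest value and receives the item.
Without Farmer 1, the item would go to the next-highest value, 30, so the others could achieve 30.
With Farmer 1 present and winning, the others receive nothing, so their total is 0.
Payment = 30 - 0 = 30.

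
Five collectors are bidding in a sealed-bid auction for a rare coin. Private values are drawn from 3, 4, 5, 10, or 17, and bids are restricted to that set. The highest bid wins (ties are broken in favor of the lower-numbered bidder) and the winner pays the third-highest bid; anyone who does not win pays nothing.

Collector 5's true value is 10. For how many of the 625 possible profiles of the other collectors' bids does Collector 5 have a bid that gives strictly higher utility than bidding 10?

Others bid (3, 3, 3, 10): truth gives 0; bid 17 gives 7 > 0. Violating.
Others bid (3, 3, 4, 10): truth gives 0; bid 17 gives 6 > 0. Violating.
Others bid (3, 3, 5, 10): truth gives 0; bid 17 gives 5 > 0. Violating.
Others bid (3, 3, 10, 3): truth gives 0; bid 17 gives 7 > 0. Violating.
Others bid (3, 3, 3, 3): truth gives 7; no alternative beats it.
Others bid (3, 3, 3, 4): truth gives 7; no alternative beats it.
(Checking all 625 profiles: 108 have a profitable deviation, 517 do not.)

108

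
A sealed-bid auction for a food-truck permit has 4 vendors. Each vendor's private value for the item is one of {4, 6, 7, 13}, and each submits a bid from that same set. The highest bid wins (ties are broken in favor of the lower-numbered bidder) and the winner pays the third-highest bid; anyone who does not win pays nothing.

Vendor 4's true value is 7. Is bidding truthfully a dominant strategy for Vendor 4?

No

Consider the case where Vendor 1 bids 4, Vendor 2 bids 4 and Vendor 3 bids 7.
Truthful bid 7: loses, pays 0, utility 0.
Bid 13 instead: wins, pays 4, utility 7 - 4 = 3.
Since 3 > 0, bidding 13 is strictly better here, so truthful bidding is not dominant.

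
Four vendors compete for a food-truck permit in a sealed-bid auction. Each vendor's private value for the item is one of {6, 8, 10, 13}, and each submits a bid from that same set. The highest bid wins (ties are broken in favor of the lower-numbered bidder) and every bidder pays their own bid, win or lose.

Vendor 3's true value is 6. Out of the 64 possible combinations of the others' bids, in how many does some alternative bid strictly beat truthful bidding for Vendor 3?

12

Others bid (6, 6, 6): truth gives -6; bid 8 gives -2 > -6. Violating.
Others bid (6, 6, 8): truth gives -6; bid 8 gives -2 > -6. Violating.
Others bid (6, 6, 10): truth gives -6; bid 10 gives -4 > -6. Violating.
Others bid (6, 8, 6): truth gives -6; bid 10 gives -4 > -6. Violating.
Others bid (6, 6, 13): truth gives -6; no alternative beats it.
Others bid (6, 8, 13): truth gives -6; no alternative beats it.
(Checking all 64 profiles: 12 have a profitable deviation, 52 do not.)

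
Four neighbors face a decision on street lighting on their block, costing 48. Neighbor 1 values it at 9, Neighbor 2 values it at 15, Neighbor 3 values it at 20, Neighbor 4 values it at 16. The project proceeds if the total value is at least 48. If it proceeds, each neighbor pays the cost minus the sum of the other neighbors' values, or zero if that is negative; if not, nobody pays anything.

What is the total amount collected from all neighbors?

15

Total value 60 ≥ cost 48, so it is built.
Neighbor 1: others sum to 51; max(0, 48 - 51) = 0.
Neighbor 2: others sum to 45; max(0, 48 - 45) = 3.
Neighbor 3: others sum to 40; max(0, 48 - 40) = 8.
Neighbor 4: others sum to 44; max(0, 48 - 44) = 4.
Total collected = 0 + 3 + 8 + 4 = 15.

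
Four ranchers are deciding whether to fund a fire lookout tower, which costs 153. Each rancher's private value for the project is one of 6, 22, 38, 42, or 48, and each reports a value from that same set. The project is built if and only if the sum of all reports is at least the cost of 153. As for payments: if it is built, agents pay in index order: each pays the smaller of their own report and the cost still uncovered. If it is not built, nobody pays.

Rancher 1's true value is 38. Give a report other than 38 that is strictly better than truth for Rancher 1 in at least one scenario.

Suppose Rancher 2 reports 38, Rancher 3 reports 48 and Rancher 4 reports 48.
Report 38: project built, pays 38, utility 38 - 38 = 0.
Report 22: project built, pays 22, utility 38 - 22 = 16.
So reporting 22 beats truth here (16 > 0).

22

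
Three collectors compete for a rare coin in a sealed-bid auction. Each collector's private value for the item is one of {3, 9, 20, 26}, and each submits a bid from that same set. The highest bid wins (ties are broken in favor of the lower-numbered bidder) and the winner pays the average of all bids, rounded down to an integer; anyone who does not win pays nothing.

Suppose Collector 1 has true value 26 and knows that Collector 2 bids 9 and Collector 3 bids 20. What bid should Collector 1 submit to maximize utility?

Bid 3: loses, pays 0, utility 0.
Bid 9: loses, pays 0, utility 0.
Bid 20: wins, pays 16, utility 26 - 16 = 10.
Bid 26: wins, pays 18, utility 26 - 18 = 8.
The best choice is 20 with utility 10.

20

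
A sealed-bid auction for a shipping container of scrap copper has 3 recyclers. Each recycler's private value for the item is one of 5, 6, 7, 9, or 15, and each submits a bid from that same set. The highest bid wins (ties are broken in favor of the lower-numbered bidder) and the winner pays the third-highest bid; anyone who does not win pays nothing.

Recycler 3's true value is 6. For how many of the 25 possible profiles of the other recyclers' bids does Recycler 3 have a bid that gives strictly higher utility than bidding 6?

6

Others bid (5, 6): truth gives 0; bid 7 gives 1 > 0. Violating.
Others bid (5, 7): truth gives 0; bid 9 gives 1 > 0. Violating.
Others bid (5, 9): truth gives 0; bid 15 gives 1 > 0. Violating.
Others bid (6, 5): truth gives 0; bid 7 gives 1 > 0. Violating.
Others bid (5, 5): truth gives 1; no alternative beats it.
Others bid (5, 15): truth gives 0; no alternative beats it.
(Checking all 25 profiles: 6 have a profitable deviation, 19 do not.)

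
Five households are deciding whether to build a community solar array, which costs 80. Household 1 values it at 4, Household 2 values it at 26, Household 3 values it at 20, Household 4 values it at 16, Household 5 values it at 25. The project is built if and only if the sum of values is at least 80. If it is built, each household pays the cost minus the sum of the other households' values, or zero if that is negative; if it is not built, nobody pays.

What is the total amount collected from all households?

Total value 91 ≥ cost 80, so it is built.
Household 1: others sum to 87; max(0, 80 - 87) = 0.
Household 2: others sum to 65; max(0, 80 - 65) = 15.
Household 3: others sum to 71; max(0, 80 - 71) = 9.
Household 4: others sum to 75; max(0, 80 - 75) = 5.
Household 5: others sum to 66; max(0, 80 - 66) = 14.
Total collected = 0 + 15 + 9 + 5 + 14 = 43.

43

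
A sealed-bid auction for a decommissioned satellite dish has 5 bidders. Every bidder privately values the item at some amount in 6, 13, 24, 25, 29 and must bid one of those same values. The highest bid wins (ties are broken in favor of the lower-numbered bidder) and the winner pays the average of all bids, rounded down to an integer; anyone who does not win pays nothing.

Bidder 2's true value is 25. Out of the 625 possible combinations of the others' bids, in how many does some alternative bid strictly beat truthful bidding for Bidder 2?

Others bid (6, 6, 6, 6): truth gives 16; bid 13 gives 18 > 16. Violating.
Others bid (6, 6, 6, 13): truth gives 14; bid 13 gives 17 > 14. Violating.
Others bid (6, 6, 6, 29): truth gives 0; bid 29 gives 10 > 0. Violating.
Others bid (6, 6, 13, 6): truth gives 14; bid 13 gives 17 > 14. Violating.
Others bid (6, 6, 6, 24): truth gives 12; no alternative beats it.
Others bid (6, 6, 6, 25): truth gives 12; no alternative beats it.
(Checking all 625 profiles: 270 have a profitable deviation, 355 do not.)

270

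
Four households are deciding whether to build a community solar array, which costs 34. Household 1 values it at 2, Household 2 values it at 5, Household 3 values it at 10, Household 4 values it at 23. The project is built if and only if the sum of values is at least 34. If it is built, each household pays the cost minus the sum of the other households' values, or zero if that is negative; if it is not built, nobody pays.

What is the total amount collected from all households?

21

Total value 40 ≥ cost 34, so it is built.
Household 1: others sum to 38; max(0, 34 - 38) = 0.
Household 2: others sum to 35; max(0, 34 - 35) = 0.
Household 3: others sum to 30; max(0, 34 - 30) = 4.
Household 4: others sum to 17; max(0, 34 - 17) = 17.
Total collected = 0 + 0 + 4 + 17 = 21.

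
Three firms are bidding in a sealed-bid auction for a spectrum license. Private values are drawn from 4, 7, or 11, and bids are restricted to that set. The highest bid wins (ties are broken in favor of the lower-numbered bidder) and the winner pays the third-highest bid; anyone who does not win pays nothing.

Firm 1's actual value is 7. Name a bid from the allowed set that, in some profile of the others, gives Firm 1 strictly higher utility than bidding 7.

Suppose Firm 2 bids 4 and Firm 3 bids 11.
Bid 7: loses, pays 0, utility 0.
Bid 11: wins, pays 4, utility 7 - 4 = 3.
So bidding 11 beats truth here (3 > 0).

11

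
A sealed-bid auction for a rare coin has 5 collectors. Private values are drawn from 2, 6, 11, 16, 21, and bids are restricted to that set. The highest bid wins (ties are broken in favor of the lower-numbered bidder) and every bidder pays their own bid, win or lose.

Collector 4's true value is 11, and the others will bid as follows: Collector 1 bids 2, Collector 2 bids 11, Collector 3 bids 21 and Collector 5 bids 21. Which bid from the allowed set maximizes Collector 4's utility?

Bid 2: loses but pays 2, utility -2.
Bid 6: loses but pays 6, utility -6.
Bid 11: loses but pays 11, utility -11.
Bid 16: loses but pays 16, utility -16.
Bid 21: loses but pays 21, utility -21.
The best choice is 2 with utility -2.

2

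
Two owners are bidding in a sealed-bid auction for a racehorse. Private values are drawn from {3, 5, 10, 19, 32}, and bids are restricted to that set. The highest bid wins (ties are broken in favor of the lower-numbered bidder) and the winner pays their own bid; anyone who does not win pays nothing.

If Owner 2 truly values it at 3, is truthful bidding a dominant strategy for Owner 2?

Yes

Check each profile of the others' bids and compare truth against every alternative bid.
Others bid (3): truth gives 0, best alternative gives -2.
Others bid (5): truth gives 0, best alternative gives 0.
Others bid (10): truth gives 0, best alternative gives 0.
Others bid (19): truth gives 0, best alternative gives 0.
Others bid (32): truth gives 0, best alternative gives 0.
In every case the truthful bid is at least as good as any alternative, so it is a dominant strategy.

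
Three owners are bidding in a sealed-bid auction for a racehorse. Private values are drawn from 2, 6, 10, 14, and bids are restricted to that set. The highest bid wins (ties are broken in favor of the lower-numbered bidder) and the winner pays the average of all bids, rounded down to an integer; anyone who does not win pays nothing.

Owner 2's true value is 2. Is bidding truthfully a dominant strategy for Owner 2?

Yes

Check each profile of the others' bids and compare truth against every alternative bid.
Others bid (2, 6): truth gives 0, best alternative gives -2.
Others bid (2, 2): truth gives 0, best alternative gives -1.
Others bid (2, 10): truth gives 0, best alternative gives 0.
Others bid (2, 14): truth gives 0, best alternative gives 0.
Others bid (6, 2): truth gives 0, best alternative gives 0.
Others bid (6, 6): truth gives 0, best alternative gives 0.
(Remaining 10 profiles checked similarly; truth is weakly best in each.)
In every case the truthful bid is at least as good as any alternative, so it is a dominant strategy.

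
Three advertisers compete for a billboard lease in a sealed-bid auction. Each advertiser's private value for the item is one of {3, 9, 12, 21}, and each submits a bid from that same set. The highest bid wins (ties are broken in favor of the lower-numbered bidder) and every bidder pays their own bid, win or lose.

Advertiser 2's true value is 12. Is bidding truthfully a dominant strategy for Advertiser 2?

No

Consider the case where Advertiser 1 bids 3 and Advertiser 3 bids 3.
Truthful bid 12: wins, pays 12, utility 12 - 12 = 0.
Bid 9 instead: wins, pays 9, utility 12 - 9 = 3.
Since 3 > 0, bidding 9 is strictly better here, so truthful bidding is not dominant.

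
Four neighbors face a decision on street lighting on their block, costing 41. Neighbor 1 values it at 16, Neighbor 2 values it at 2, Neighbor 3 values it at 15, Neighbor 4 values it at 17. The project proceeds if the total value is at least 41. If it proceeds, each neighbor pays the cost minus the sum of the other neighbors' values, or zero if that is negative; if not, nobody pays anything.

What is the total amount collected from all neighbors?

Total value 50 ≥ cost 41, so it is built.
Neighbor 1: others sum to 34; max(0, 41 - 34) = 7.
Neighbor 2: others sum to 48; max(0, 41 - 48) = 0.
Neighbor 3: others sum to 35; max(0, 41 - 35) = 6.
Neighbor 4: others sum to 33; max(0, 41 - 33) = 8.
Total collected = 7 + 0 + 6 + 8 = 21.

21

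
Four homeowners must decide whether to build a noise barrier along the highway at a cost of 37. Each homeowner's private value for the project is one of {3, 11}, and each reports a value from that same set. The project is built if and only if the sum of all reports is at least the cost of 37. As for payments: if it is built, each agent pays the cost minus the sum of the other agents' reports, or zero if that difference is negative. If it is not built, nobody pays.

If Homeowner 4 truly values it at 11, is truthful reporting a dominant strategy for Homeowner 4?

Yes

Check each profile of the others' reports and compare truth against every alternative report.
Others report (11, 11, 11): truth gives 7, best alternative gives 0.
Others report (3, 3, 3): truth gives 0, best alternative gives 0.
Others report (3, 3, 11): truth gives 0, best alternative gives 0.
Others report (3, 11, 3): truth gives 0, best alternative gives 0.
Others report (3, 11, 11): truth gives 0, best alternative gives 0.
Others report (11, 3, 3): truth gives 0, best alternative gives 0.
(Remaining 2 profiles checked similarly; truth is weakly best in each.)
In every case the truthful report is at least as good as any alternative, so it is a dominant strategy.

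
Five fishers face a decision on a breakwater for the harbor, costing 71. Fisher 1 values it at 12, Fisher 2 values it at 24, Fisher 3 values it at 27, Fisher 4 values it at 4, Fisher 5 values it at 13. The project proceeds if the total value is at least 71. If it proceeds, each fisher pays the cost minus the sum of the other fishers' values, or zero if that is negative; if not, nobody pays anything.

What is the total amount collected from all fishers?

Total value 80 ≥ cost 71, so it is built.
Fisher 1: others sum to 68; max(0, 71 - 68) = 3.
Fisher 2: others sum to 56; max(0, 71 - 56) = 15.
Fisher 3: others sum to 53; max(0, 71 - 53) = 18.
Fisher 4: others sum to 76; max(0, 71 - 76) = 0.
Fisher 5: others sum to 67; max(0, 71 - 67) = 4.
Total collected = 3 + 15 + 18 + 0 + 4 = 40.

40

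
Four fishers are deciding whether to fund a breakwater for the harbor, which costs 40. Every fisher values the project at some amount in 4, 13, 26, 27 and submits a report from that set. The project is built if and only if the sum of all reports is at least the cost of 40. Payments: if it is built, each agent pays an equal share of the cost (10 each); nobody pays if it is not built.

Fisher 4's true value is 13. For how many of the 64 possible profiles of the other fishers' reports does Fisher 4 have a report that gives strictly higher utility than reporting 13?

3

Others report (4, 4, 13): truth gives 0; report 26 gives 3 > 0. Violating.
Others report (4, 13, 4): truth gives 0; report 26 gives 3 > 0. Violating.
Others report (13, 4, 4): truth gives 0; report 26 gives 3 > 0. Violating.
Others report (4, 4, 4): truth gives 0; no alternative beats it.
Others report (4, 4, 26): truth gives 3; no alternative beats it.
(Checking all 64 profiles: 3 have a profitable deviation, 61 do not.)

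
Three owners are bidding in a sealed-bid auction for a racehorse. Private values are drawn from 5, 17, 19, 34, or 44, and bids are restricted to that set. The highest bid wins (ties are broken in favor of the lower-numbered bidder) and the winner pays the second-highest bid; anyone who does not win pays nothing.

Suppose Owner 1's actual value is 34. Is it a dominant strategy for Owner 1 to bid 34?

Yes

Check each profile of the others' bids and compare truth against every alternative bid.
Others bid (5, 5): truth gives 29, best alternative gives 29.
Others bid (5, 17): truth gives 17, best alternative gives 17.
Others bid (17, 5): truth gives 17, best alternative gives 17.
Others bid (17, 17): truth gives 17, best alternative gives 17.
Others bid (5, 19): truth gives 15, best alternative gives 15.
Others bid (17, 19): truth gives 15, best alternative gives 15.
(Remaining 19 profiles checked similarly; truth is weakly best in each.)
In every case the truthful bid is at least as good as any alternative, so it is a dominant strategy.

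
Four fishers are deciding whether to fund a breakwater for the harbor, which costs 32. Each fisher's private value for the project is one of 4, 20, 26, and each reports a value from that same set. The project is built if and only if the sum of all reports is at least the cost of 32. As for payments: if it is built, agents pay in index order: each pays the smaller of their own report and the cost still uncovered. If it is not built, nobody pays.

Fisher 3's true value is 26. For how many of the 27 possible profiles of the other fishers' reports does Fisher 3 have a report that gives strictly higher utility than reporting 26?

Others report (4, 4, 4): truth gives 2; report 20 gives 6 > 2. Violating.
Others report (4, 4, 20): truth gives 2; report 4 gives 22 > 2. Violating.
Others report (4, 4, 26): truth gives 2; report 4 gives 22 > 2. Violating.
Others report (4, 20, 4): truth gives 18; report 4 gives 22 > 18. Violating.
Others report (4, 26, 4): truth gives 24; no alternative beats it.
Others report (4, 26, 20): truth gives 24; no alternative beats it.
(Checking all 27 profiles: 9 have a profitable deviation, 18 do not.)

9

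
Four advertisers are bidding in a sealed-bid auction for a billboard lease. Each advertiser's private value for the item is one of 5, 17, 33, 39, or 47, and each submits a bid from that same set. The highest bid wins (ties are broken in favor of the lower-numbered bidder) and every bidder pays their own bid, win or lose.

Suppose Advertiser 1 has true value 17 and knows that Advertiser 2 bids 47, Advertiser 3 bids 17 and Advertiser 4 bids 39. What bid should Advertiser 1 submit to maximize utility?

Bid 5: loses but pays 5, utility -5.
Bid 17: loses but pays 17, utility -17.
Bid 33: loses but pays 33, utility -33.
Bid 39: loses but pays 39, utility -39.
Bid 47: wins, pays 47, utility 17 - 47 = -30.
The best choice is 5 with utility -5.

5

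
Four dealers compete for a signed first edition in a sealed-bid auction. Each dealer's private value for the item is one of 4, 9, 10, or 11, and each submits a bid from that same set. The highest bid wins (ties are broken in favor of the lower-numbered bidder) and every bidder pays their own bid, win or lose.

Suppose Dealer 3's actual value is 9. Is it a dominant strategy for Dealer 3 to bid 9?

No

Consider the case where Dealer 1 bids 4, Dealer 2 bids 4 and Dealer 4 bids 10.
Truthful bid 9: loses but pays 9, utility -9.
Bid 4 instead: loses but pays 4, utility -4.
Since -4 > -9, bidding 4 is strictly better here, so truthful bidding is not dominant.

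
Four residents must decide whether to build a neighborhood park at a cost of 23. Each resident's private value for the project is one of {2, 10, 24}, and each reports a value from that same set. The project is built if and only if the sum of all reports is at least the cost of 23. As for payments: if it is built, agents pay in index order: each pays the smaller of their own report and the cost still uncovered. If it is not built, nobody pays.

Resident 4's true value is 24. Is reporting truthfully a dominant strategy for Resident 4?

Yes

Check each profile of the others' reports and compare truth against every alternative report.
Others report (2, 2, 2): truth gives 7, best alternative gives 0.
Others report (2, 2, 24): truth gives 24, best alternative gives 24.
Others report (2, 10, 24): truth gives 24, best alternative gives 24.
Others report (2, 24, 2): truth gives 24, best alternative gives 24.
Others report (2, 24, 10): truth gives 24, best alternative gives 24.
Others report (2, 24, 24): truth gives 24, best alternative gives 24.
(Remaining 21 profiles checked similarly; truth is weakly best in each.)
In every case the truthful report is at least as good as any alternative, so it is a dominant strategy.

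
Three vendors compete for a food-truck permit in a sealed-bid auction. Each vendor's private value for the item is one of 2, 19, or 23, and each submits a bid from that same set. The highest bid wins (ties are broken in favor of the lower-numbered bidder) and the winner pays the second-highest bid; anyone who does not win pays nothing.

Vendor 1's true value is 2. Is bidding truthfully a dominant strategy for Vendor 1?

Check each profile of the others' bids and compare truth against every alternative bid.
Others bid (2, 19): truth gives 0, best alternative gives -17.
Others bid (19, 2): truth gives 0, best alternative gives -17.
Others bid (19, 19): truth gives 0, best alternative gives -17.
Others bid (2, 2): truth gives 0, best alternative gives 0.
Others bid (2, 23): truth gives 0, best alternative gives 0.
Others bid (19, 23): truth gives 0, best alternative gives 0.
(Remaining 3 profiles checked similarly; truth is weakly best in each.)
In every case the truthful bid is at least as good as any alternative, so it is a dominant strategy.

Yes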